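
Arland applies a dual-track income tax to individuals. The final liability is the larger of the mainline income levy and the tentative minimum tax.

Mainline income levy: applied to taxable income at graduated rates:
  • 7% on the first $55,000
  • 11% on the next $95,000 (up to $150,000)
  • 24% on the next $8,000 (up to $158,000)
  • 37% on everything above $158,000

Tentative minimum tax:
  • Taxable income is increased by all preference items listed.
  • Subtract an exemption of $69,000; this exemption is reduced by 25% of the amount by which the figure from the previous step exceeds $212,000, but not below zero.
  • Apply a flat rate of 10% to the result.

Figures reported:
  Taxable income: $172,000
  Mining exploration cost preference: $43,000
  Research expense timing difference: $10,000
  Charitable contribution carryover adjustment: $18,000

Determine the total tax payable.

$21,400

Mainline income levy:
  $55,000 × 7% = $3,850
  $95,000 × 11% = $10,450
  $8,000 × 24% = $1,920
  $14,000 × 37% = $5,180
  → $21,400

Tentative minimum tax:
  Adjusted income: $172,000 + $43,000 + $10,000 + $18,000 = $243,000
  Exemption: $69,000 − 25% × ($243,000 − $212,000) = $69,000 − $7,750 = $61,250
  Base: $243,000 − $61,250 = $181,750
  $181,750 × 10% = $18,175

$21,400 > $18,175, so the mainline income levy governs.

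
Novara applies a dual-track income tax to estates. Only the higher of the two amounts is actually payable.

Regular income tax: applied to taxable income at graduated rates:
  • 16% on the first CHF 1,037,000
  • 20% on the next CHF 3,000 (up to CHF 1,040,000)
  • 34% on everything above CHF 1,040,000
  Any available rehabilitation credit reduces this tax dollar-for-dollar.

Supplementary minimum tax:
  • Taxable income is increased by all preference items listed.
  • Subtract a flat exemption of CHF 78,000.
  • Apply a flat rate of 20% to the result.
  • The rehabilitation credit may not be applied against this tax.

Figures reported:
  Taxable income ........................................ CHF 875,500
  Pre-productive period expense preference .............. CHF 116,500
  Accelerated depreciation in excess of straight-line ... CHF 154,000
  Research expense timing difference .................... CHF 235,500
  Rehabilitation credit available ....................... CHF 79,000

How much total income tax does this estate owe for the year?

CHF 260,700

Regular income tax:
  CHF 875,500 × 16% = CHF 140,080
  Less rehabilitation credit CHF 79,000 → CHF 61,080

Supplementary minimum tax:
  Adjusted income: CHF 875,500 + CHF 116,500 + CHF 154,000 + CHF 235,500 = CHF 1,381,500
  Less exemption CHF 78,000 → base CHF 1,303,500
  CHF 1,303,500 × 20% = CHF 260,700

CHF 260,700 > CHF 61,080, so the supplementary minimum tax is the binding amount.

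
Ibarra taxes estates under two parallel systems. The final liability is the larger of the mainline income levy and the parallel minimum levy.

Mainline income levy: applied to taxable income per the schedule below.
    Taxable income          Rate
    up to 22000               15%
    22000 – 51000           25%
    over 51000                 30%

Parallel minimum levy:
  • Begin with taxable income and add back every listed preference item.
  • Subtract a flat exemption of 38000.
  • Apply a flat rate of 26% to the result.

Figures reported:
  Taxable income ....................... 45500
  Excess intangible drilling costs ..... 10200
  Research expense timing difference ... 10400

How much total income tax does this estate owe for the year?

9175

Parallel minimum levy:
  Adjusted income: 45500 + 10200 + 10400 = 66100
  Less exemption 38000 → base 28100
  28100 × 26% = 7306

Mainline income levy:
  22000 × 15% = 3300
  23500 × 25% = 5875
  → 9175

9175 > 7306, so the mainline income levy governs.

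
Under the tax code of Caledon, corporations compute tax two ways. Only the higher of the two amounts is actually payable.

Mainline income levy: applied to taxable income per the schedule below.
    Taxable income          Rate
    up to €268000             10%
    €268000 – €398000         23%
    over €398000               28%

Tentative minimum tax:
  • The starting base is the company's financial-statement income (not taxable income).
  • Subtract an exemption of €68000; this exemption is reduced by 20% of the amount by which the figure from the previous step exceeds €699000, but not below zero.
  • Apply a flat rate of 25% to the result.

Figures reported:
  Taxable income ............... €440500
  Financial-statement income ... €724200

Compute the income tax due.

Tentative minimum tax:
  Base (financial-statement income): €724200
  Exemption: €68000 − 20% × (€724200 − €699000) = €68000 − €5040 = €62960
  Base: €724200 − €62960 = €661240
  €661240 × 25% = €165310

Mainline income levy:
  €268000 × 10% = €26800
  €130000 × 23% = €29900
  €42500 × 28% = €11900
  → €68600

€165310 > €68600, so the tentative minimum tax is the binding amount.

€165310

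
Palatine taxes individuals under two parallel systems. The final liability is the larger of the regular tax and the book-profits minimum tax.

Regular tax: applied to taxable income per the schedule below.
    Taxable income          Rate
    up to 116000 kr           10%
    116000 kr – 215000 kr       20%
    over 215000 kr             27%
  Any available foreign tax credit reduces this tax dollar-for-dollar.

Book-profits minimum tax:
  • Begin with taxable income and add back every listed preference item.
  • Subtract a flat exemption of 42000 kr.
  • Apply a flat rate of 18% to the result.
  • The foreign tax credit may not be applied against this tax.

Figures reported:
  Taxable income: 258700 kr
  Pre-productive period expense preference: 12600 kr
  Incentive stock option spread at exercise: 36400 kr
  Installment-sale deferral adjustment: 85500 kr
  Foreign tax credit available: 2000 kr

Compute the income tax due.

Regular tax:
  116000 kr × 10% = 11600 kr
  99000 kr × 20% = 19800 kr
  43700 kr × 27% = 11799 kr
  → 43199 kr
  Less foreign tax credit 2000 kr → 41199 kr

Book-profits minimum tax:
  Adjusted income: 258700 kr + 12600 kr + 36400 kr + 85500 kr = 393200 kr
  Less exemption 42000 kr → base 351200 kr
  351200 kr × 18% = 63216 kr

63216 kr > 41199 kr, so the book-profits minimum tax is the binding amount.

63216 kr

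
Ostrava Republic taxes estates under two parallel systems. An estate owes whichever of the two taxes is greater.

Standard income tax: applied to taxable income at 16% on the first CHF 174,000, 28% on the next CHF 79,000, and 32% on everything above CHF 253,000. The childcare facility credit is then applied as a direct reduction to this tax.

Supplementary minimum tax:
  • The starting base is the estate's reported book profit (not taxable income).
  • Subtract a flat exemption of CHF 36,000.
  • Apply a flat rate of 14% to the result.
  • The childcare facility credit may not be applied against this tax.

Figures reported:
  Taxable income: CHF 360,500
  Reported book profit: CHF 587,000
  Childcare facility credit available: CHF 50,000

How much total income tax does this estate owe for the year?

CHF 77,140

Standard income tax:
  CHF 174,000 × 16% = CHF 27,840
  CHF 79,000 × 28% = CHF 22,120
  CHF 107,500 × 32% = CHF 34,400
  → CHF 84,360
  Less childcare facility credit CHF 50,000 → CHF 34,360

Supplementary minimum tax:
  Base (reported book profit): CHF 587,000
  Less exemption CHF 36,000 → base CHF 551,000
  CHF 551,000 × 14% = CHF 77,140

CHF 77,140 > CHF 34,360, so the supplementary minimum tax is the binding amount.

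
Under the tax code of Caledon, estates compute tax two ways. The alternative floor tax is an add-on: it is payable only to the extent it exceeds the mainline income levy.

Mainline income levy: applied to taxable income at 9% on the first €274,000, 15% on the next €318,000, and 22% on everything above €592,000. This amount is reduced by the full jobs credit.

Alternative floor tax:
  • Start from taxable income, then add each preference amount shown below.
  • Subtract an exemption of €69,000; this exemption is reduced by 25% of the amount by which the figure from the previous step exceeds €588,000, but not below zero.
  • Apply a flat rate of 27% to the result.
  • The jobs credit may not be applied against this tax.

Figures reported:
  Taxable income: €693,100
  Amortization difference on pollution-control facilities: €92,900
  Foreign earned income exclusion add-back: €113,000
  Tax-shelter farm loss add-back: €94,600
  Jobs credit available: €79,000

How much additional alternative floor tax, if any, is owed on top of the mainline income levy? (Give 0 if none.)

€252,670

Mainline income levy:
  €274,000 × 9% = €24,660
  €318,000 × 15% = €47,700
  €101,100 × 22% = €22,242
  → €94,602
  Less jobs credit €79,000 → €15,602

Alternative floor tax:
  Adjusted income: €693,100 + €92,900 + €113,000 + €94,600 = €993,600
  Exemption: 25% × (€993,600 − €588,000) = €101,400 ≥ €69,000, so the exemption is fully phased out
  Base: €993,600 − €0 = €993,600
  €993,600 × 27% = €268,272

Excess of alternative floor tax over mainline income levy: €268,272 − €15,602 = €252,670.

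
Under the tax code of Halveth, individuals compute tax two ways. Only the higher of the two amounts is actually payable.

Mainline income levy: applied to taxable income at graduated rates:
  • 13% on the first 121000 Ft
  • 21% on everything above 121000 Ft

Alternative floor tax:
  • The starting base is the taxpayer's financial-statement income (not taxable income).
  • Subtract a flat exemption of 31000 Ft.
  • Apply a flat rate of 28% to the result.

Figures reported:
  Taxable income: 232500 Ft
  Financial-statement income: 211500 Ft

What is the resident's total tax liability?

Mainline income levy:
  121000 Ft × 13% = 15730 Ft
  111500 Ft × 21% = 23415 Ft
  → 39145 Ft

Alternative floor tax:
  Base (financial-statement income): 211500 Ft
  Less exemption 31000 Ft → base 180500 Ft
  180500 Ft × 28% = 50540 Ft

50540 Ft > 39145 Ft, so the alternative floor tax is the binding amount.

50540 Ft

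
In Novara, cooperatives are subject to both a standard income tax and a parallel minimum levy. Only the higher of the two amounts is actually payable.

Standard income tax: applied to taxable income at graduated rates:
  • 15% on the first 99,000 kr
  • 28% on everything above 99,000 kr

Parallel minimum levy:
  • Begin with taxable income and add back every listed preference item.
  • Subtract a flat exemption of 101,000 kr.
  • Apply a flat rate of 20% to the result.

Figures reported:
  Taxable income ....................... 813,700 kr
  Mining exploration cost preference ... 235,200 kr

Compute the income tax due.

Standard income tax:
  99,000 kr × 15% = 14,850 kr
  714,700 kr × 28% = 200,116 kr
  → 214,966 kr

Parallel minimum levy:
  Adjusted income: 813,700 kr + 235,200 kr = 1,048,900 kr
  Less exemption 101,000 kr → base 947,900 kr
  947,900 kr × 20% = 189,580 kr

214,966 kr > 189,580 kr, so the standard income tax governs.

214,966 kr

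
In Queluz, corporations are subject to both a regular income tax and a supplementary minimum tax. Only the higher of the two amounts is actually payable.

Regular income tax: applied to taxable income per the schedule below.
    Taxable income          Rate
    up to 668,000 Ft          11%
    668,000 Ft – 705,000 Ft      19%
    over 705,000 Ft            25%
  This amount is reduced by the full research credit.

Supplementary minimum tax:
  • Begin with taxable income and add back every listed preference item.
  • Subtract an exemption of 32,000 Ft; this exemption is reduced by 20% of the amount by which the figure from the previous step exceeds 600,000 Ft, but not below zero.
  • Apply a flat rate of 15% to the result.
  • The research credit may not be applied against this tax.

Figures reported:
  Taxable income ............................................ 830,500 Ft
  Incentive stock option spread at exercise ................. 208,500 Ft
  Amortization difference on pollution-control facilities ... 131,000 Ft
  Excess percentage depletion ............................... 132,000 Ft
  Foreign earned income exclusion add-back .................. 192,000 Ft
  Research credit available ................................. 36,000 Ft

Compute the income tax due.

Regular income tax:
  668,000 Ft × 11% = 73,480 Ft
  37,000 Ft × 19% = 7,030 Ft
  125,500 Ft × 25% = 31,375 Ft
  → 111,885 Ft
  Less research credit 36,000 Ft → 75,885 Ft

Supplementary minimum tax:
  Adjusted income: 830,500 Ft + 208,500 Ft + 131,000 Ft + 132,000 Ft + 192,000 Ft = 1,494,000 Ft
  Exemption: 20% × (1,494,000 Ft − 600,000 Ft) = 178,800 Ft ≥ 32,000 Ft, so the exemption is fully phased out
  Base: 1,494,000 Ft − 0 Ft = 1,494,000 Ft
  1,494,000 Ft × 15% = 224,100 Ft

224,100 Ft > 75,885 Ft, so the supplementary minimum tax is the binding amount.

224,100 Ft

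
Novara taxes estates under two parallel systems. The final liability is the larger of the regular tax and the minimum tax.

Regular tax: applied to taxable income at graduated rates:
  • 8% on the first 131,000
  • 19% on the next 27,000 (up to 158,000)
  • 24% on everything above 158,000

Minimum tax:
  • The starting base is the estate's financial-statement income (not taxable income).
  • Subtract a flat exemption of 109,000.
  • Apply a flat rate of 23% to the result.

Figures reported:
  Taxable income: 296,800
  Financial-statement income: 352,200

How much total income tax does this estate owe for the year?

Regular tax:
  131,000 × 8% = 10,480
  27,000 × 19% = 5,130
  138,800 × 24% = 33,312
  → 48,922

Minimum tax:
  Base (financial-statement income): 352,200
  Less exemption 109,000 → base 243,200
  243,200 × 23% = 55,936

55,936 > 48,922, so the minimum tax is the binding amount.

55,936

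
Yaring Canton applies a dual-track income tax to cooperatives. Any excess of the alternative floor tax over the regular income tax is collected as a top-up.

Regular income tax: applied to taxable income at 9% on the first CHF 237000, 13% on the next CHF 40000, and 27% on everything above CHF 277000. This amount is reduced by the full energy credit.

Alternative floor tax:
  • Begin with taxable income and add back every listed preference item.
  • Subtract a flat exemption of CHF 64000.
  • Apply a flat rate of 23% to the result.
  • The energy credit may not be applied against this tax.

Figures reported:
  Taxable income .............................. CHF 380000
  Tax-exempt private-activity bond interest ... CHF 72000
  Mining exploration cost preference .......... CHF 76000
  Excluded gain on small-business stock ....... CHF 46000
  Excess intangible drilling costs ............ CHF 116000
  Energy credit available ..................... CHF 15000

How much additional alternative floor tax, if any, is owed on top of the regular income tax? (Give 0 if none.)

CHF 104640

Regular income tax:
  CHF 237000 × 9% = CHF 21330
  CHF 40000 × 13% = CHF 5200
  CHF 103000 × 27% = CHF 27810
  → CHF 54340
  Less energy credit CHF 15000 → CHF 39340

Alternative floor tax:
  Adjusted income: CHF 380000 + CHF 72000 + CHF 76000 + CHF 46000 + CHF 116000 = CHF 690000
  Less exemption CHF 64000 → base CHF 626000
  CHF 626000 × 23% = CHF 143980

Excess of alternative floor tax over regular income tax: CHF 143980 − CHF 39340 = CHF 104640.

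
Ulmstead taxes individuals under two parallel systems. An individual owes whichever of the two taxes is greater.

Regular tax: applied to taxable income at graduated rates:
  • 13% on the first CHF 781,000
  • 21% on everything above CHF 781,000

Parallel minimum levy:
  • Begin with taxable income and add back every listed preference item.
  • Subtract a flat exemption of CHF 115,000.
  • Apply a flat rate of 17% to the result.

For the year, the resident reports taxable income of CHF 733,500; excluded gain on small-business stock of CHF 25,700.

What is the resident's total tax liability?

CHF 109,514

Parallel minimum levy:
  Adjusted income: CHF 733,500 + CHF 25,700 = CHF 759,200
  Less exemption CHF 115,000 → base CHF 644,200
  CHF 644,200 × 17% = CHF 109,514

Regular tax:
  CHF 733,500 × 13% = CHF 95,355

CHF 109,514 > CHF 95,355, so the parallel minimum levy is the binding amount.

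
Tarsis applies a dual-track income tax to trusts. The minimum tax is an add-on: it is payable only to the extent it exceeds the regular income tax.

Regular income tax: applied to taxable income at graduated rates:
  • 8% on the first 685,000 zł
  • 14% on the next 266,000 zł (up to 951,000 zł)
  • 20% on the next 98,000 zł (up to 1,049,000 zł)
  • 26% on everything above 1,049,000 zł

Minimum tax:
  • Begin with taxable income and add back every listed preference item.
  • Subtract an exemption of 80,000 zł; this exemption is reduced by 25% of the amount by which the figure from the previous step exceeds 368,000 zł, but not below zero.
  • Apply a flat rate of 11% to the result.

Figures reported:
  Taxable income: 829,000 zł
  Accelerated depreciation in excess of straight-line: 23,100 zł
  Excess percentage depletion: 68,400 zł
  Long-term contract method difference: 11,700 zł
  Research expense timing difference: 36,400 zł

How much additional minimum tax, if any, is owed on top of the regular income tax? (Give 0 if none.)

Regular income tax:
  685,000 zł × 8% = 54,800 zł
  144,000 zł × 14% = 20,160 zł
  → 74,960 zł

Minimum tax:
  Adjusted income: 829,000 zł + 23,100 zł + 68,400 zł + 11,700 zł + 36,400 zł = 968,600 zł
  Exemption: 25% × (968,600 zł − 368,000 zł) = 150,150 zł ≥ 80,000 zł, so the exemption is fully phased out
  Base: 968,600 zł − 0 zł = 968,600 zł
  968,600 zł × 11% = 106,546 zł

Excess of minimum tax over regular income tax: 106,546 zł − 74,960 zł = 31,586 zł.

31,586 zł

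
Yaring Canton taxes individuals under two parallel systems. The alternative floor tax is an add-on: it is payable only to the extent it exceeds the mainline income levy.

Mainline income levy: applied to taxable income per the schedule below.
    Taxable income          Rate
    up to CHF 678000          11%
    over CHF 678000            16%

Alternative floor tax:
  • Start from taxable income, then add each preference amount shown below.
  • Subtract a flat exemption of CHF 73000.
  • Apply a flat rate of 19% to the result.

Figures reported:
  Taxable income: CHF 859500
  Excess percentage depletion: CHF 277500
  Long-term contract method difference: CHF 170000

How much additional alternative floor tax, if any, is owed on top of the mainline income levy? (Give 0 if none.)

CHF 130840

Alternative floor tax:
  Adjusted income: CHF 859500 + CHF 277500 + CHF 170000 = CHF 1307000
  Less exemption CHF 73000 → base CHF 1234000
  CHF 1234000 × 19% = CHF 234460

Mainline income levy:
  CHF 678000 × 11% = CHF 74580
  CHF 181500 × 16% = CHF 29040
  → CHF 103620

Excess of alternative floor tax over mainline income levy: CHF 234460 − CHF 103620 = CHF 130840.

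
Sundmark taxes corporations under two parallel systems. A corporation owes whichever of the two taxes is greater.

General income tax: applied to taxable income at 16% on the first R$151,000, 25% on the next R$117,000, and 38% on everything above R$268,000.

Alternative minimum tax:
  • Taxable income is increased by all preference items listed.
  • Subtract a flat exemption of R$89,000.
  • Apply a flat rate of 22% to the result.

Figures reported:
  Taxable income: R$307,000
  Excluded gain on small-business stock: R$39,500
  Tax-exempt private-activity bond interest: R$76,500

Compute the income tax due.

R$73,480

General income tax:
  R$151,000 × 16% = R$24,160
  R$117,000 × 25% = R$29,250
  R$39,000 × 38% = R$14,820
  → R$68,230

Alternative minimum tax:
  Adjusted income: R$307,000 + R$39,500 + R$76,500 = R$423,000
  Less exemption R$89,000 → base R$334,000
  R$334,000 × 22% = R$73,480

R$73,480 > R$68,230, so the alternative minimum tax is the binding amount.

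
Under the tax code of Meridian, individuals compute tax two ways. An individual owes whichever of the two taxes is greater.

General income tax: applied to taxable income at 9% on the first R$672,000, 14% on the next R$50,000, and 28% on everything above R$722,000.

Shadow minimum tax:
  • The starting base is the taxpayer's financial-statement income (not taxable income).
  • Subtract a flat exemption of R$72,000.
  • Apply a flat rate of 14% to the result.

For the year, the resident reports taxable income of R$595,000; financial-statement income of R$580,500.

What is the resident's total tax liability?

R$71,190

General income tax:
  R$595,000 × 9% = R$53,550

Shadow minimum tax:
  Base (financial-statement income): R$580,500
  Less exemption R$72,000 → base R$508,500
  R$508,500 × 14% = R$71,190

R$71,190 > R$53,550, so the shadow minimum tax is the binding amount.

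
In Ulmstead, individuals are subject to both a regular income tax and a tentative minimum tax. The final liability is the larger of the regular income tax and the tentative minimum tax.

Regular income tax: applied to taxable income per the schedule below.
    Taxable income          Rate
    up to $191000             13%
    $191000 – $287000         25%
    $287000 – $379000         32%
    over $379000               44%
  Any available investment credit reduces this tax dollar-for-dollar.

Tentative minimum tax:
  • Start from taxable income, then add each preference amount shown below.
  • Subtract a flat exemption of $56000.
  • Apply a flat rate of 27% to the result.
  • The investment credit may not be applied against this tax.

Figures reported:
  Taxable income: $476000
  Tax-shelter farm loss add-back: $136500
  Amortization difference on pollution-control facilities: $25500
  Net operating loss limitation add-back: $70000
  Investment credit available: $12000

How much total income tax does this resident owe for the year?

Regular income tax:
  $191000 × 13% = $24830
  $96000 × 25% = $24000
  $92000 × 32% = $29440
  $97000 × 44% = $42680
  → $120950
  Less investment credit $12000 → $108950

Tentative minimum tax:
  Adjusted income: $476000 + $136500 + $25500 + $70000 = $708000
  Less exemption $56000 → base $652000
  $652000 × 27% = $176040

$176040 > $108950, so the tentative minimum tax is the binding amount.

$176040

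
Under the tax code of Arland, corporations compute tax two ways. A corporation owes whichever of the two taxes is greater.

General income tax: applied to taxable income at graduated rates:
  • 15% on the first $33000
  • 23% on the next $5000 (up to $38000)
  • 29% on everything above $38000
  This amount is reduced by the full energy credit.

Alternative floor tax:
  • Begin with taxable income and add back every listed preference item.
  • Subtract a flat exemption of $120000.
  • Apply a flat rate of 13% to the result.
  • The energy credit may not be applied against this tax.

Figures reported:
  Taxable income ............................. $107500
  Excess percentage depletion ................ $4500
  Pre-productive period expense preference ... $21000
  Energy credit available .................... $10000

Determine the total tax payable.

$16255

General income tax:
  $33000 × 15% = $4950
  $5000 × 23% = $1150
  $69500 × 29% = $20155
  → $26255
  Less energy credit $10000 → $16255

Alternative floor tax:
  Adjusted income: $107500 + $4500 + $21000 = $133000
  Less exemption $120000 → base $13000
  $13000 × 13% = $1690

$16255 > $1690, so the general income tax governs.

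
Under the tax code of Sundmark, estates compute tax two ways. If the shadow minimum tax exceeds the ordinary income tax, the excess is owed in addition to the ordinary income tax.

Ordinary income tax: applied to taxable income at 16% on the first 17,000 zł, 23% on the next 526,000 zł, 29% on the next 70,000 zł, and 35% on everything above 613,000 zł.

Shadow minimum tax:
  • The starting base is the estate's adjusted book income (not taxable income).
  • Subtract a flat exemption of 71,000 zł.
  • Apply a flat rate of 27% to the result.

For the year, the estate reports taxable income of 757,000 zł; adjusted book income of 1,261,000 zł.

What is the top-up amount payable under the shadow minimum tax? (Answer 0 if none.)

Ordinary income tax:
  17,000 zł × 16% = 2,720 zł
  526,000 zł × 23% = 120,980 zł
  70,000 zł × 29% = 20,300 zł
  144,000 zł × 35% = 50,400 zł
  → 194,400 zł

Shadow minimum tax:
  Base (adjusted book income): 1,261,000 zł
  Less exemption 71,000 zł → base 1,190,000 zł
  1,190,000 zł × 27% = 321,300 zł

Excess of shadow minimum tax over ordinary income tax: 321,300 zł − 194,400 zł = 126,900 zł.

126,900 zł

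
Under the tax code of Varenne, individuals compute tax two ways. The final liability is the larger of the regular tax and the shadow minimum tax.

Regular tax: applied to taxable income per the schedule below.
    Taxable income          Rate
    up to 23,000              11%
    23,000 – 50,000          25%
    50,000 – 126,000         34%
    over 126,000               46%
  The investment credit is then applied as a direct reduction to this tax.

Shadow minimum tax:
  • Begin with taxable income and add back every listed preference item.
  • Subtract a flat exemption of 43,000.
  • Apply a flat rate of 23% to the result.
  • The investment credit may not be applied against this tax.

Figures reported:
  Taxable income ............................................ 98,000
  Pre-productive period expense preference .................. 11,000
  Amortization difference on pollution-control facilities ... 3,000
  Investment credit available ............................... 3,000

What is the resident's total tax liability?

Shadow minimum tax:
  Adjusted income: 98,000 + 11,000 + 3,000 = 112,000
  Less exemption 43,000 → base 69,000
  69,000 × 23% = 15,870

Regular tax:
  23,000 × 11% = 2,530
  27,000 × 25% = 6,750
  48,000 × 34% = 16,320
  → 25,600
  Less investment credit 3,000 → 22,600

22,600 > 15,870, so the regular tax governs.

22,600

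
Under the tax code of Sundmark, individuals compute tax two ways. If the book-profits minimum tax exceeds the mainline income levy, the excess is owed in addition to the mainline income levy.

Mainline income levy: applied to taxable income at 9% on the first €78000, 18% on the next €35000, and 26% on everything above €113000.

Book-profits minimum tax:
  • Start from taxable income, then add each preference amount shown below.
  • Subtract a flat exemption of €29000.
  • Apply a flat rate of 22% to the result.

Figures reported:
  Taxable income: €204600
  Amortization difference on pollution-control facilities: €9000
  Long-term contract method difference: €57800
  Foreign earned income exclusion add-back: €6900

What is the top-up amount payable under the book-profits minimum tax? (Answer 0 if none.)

Book-profits minimum tax:
  Adjusted income: €204600 + €9000 + €57800 + €6900 = €278300
  Less exemption €29000 → base €249300
  €249300 × 22% = €54846

Mainline income levy:
  €78000 × 9% = €7020
  €35000 × 18% = €6300
  €91600 × 26% = €23816
  → €37136

Excess of book-profits minimum tax over mainline income levy: €54846 − €37136 = €17710.

€17710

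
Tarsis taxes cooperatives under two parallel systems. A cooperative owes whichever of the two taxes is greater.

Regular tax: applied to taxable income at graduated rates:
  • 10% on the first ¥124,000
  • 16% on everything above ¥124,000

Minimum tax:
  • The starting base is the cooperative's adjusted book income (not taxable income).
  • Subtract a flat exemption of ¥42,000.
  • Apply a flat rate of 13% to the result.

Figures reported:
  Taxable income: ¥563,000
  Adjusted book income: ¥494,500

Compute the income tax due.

¥82,640

Minimum tax:
  Base (adjusted book income): ¥494,500
  Less exemption ¥42,000 → base ¥452,500
  ¥452,500 × 13% = ¥58,825

Regular tax:
  ¥124,000 × 10% = ¥12,400
  ¥439,000 × 16% = ¥70,240
  → ¥82,640

¥82,640 > ¥58,825, so the regular tax governs.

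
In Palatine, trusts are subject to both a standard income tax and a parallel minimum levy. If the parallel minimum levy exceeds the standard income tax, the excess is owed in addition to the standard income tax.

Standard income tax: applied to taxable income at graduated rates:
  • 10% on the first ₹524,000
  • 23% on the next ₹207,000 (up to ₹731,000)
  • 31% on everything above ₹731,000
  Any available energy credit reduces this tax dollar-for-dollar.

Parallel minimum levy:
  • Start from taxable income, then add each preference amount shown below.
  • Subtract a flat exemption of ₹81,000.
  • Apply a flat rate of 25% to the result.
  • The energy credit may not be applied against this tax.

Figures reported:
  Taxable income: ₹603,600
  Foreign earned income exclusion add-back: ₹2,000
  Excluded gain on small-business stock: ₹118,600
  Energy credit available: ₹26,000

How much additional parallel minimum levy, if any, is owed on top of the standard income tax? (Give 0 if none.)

₹116,092

Parallel minimum levy:
  Adjusted income: ₹603,600 + ₹2,000 + ₹118,600 = ₹724,200
  Less exemption ₹81,000 → base ₹643,200
  ₹643,200 × 25% = ₹160,800

Standard income tax:
  ₹524,000 × 10% = ₹52,400
  ₹79,600 × 23% = ₹18,308
  → ₹70,708
  Less energy credit ₹26,000 → ₹44,708

Excess of parallel minimum levy over standard income tax: ₹160,800 − ₹44,708 = ₹116,092.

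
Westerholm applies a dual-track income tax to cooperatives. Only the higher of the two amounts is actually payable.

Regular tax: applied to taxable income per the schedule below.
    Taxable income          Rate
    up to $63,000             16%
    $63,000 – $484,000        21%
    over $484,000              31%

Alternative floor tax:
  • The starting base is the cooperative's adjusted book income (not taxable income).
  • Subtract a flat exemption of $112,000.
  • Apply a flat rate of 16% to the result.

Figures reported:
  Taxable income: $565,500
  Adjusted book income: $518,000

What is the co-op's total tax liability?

Alternative floor tax:
  Base (adjusted book income): $518,000
  Less exemption $112,000 → base $406,000
  $406,000 × 16% = $64,960

Regular tax:
  $63,000 × 16% = $10,080
  $421,000 × 21% = $88,410
  $81,500 × 31% = $25,265
  → $123,755

$123,755 > $64,960, so the regular tax governs.

$123,755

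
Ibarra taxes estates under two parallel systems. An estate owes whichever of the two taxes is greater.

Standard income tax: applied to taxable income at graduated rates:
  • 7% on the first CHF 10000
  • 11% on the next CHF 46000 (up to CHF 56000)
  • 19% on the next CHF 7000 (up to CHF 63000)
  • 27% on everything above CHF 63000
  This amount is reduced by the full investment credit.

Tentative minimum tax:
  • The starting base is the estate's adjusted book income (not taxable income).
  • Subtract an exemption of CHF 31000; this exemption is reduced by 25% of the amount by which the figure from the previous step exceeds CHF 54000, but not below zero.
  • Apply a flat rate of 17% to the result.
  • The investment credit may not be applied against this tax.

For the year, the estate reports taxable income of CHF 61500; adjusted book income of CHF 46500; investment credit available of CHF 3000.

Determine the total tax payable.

Standard income tax:
  CHF 10000 × 7% = CHF 700
  CHF 46000 × 11% = CHF 5060
  CHF 5500 × 19% = CHF 1045
  → CHF 6805
  Less investment credit CHF 3000 → CHF 3805

Tentative minimum tax:
  Base (adjusted book income): CHF 46500
  Exemption: CHF 46500 ≤ CHF 54000, so full CHF 31000 applies
  Base: CHF 46500 − CHF 31000 = CHF 15500
  CHF 15500 × 17% = CHF 2635

CHF 3805 > CHF 2635, so the standard income tax governs.

CHF 3805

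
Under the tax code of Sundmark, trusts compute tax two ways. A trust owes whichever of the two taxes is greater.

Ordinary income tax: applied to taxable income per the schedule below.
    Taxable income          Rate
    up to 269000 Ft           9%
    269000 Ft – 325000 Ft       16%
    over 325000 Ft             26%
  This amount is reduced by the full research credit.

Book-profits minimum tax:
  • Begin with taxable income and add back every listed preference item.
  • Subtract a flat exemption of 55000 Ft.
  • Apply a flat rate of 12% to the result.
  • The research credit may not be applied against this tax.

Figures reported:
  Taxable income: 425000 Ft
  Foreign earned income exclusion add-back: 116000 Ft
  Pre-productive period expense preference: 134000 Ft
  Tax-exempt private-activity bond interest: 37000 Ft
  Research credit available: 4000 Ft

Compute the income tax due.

Book-profits minimum tax:
  Adjusted income: 425000 Ft + 116000 Ft + 134000 Ft + 37000 Ft = 712000 Ft
  Less exemption 55000 Ft → base 657000 Ft
  657000 Ft × 12% = 78840 Ft

Ordinary income tax:
  269000 Ft × 9% = 24210 Ft
  56000 Ft × 16% = 8960 Ft
  100000 Ft × 26% = 26000 Ft
  → 59170 Ft
  Less research credit 4000 Ft → 55170 Ft

78840 Ft > 55170 Ft, so the book-profits minimum tax is the binding amount.

78840 Ft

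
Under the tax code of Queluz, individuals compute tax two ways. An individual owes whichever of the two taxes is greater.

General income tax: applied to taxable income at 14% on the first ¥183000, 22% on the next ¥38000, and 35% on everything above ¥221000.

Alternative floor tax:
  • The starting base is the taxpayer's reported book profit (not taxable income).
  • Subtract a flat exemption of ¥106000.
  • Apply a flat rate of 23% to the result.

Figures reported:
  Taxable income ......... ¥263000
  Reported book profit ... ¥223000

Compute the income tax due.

¥48680

Alternative floor tax:
  Base (reported book profit): ¥223000
  Less exemption ¥106000 → base ¥117000
  ¥117000 × 23% = ¥26910

General income tax:
  ¥183000 × 14% = ¥25620
  ¥38000 × 22% = ¥8360
  ¥42000 × 35% = ¥14700
  → ¥48680

¥48680 > ¥26910, so the general income tax governs.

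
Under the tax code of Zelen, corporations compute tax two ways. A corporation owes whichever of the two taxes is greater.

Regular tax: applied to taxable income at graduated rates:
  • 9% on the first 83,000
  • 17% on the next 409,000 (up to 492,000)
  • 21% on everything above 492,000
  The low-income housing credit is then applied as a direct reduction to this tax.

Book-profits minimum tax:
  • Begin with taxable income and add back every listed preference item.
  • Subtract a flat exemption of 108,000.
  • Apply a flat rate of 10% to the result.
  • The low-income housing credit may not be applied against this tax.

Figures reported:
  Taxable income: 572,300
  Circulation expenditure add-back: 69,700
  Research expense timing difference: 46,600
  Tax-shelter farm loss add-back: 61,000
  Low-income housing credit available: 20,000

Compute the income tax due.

Book-profits minimum tax:
  Adjusted income: 572,300 + 69,700 + 46,600 + 61,000 = 749,600
  Less exemption 108,000 → base 641,600
  641,600 × 10% = 64,160

Regular tax:
  83,000 × 9% = 7,470
  409,000 × 17% = 69,530
  80,300 × 21% = 16,863
  → 93,863
  Less low-income housing credit 20,000 → 73,863

73,863 > 64,160, so the regular tax governs.

73,863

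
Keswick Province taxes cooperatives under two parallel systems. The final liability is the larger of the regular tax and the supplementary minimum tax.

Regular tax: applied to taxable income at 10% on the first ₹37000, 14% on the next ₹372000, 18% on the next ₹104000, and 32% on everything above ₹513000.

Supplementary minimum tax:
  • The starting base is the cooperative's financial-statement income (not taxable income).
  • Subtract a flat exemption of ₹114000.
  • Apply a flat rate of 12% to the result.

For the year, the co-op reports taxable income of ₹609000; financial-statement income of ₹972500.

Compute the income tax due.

₹105220

Supplementary minimum tax:
  Base (financial-statement income): ₹972500
  Less exemption ₹114000 → base ₹858500
  ₹858500 × 12% = ₹103020

Regular tax:
  ₹37000 × 10% = ₹3700
  ₹372000 × 14% = ₹52080
  ₹104000 × 18% = ₹18720
  ₹96000 × 32% = ₹30720
  → ₹105220

₹105220 > ₹103020, so the regular tax governs.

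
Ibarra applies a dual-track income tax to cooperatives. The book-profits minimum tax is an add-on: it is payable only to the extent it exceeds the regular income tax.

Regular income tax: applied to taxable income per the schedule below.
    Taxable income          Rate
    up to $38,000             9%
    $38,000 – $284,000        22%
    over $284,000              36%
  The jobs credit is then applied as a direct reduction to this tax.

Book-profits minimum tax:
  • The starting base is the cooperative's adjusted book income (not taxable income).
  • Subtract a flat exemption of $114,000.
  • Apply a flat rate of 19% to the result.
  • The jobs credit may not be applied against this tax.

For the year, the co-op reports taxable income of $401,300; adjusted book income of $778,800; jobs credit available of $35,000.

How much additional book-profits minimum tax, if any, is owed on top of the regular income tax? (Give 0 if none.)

Regular income tax:
  $38,000 × 9% = $3,420
  $246,000 × 22% = $54,120
  $117,300 × 36% = $42,228
  → $99,768
  Less jobs credit $35,000 → $64,768

Book-profits minimum tax:
  Base (adjusted book income): $778,800
  Less exemption $114,000 → base $664,800
  $664,800 × 19% = $126,312

Excess of book-profits minimum tax over regular income tax: $126,312 − $64,768 = $61,544.

$61,544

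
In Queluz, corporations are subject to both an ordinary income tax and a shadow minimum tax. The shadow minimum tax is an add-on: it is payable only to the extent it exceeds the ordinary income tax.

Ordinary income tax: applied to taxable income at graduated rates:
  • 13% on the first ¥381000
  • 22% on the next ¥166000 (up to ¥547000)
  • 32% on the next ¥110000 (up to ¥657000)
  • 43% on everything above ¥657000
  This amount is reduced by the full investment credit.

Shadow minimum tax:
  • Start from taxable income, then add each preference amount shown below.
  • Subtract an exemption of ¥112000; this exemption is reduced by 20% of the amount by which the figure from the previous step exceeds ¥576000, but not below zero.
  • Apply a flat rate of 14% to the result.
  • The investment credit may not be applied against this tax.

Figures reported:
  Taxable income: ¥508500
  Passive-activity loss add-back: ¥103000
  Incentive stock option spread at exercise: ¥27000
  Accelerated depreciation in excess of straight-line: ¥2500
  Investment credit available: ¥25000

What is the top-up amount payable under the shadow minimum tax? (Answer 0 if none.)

Ordinary income tax:
  ¥381000 × 13% = ¥49530
  ¥127500 × 22% = ¥28050
  → ¥77580
  Less investment credit ¥25000 → ¥52580

Shadow minimum tax:
  Adjusted income: ¥508500 + ¥103000 + ¥27000 + ¥2500 = ¥641000
  Exemption: ¥112000 − 20% × (¥641000 − ¥576000) = ¥112000 − ¥13000 = ¥99000
  Base: ¥641000 − ¥99000 = ¥542000
  ¥542000 × 14% = ¥75880

Excess of shadow minimum tax over ordinary income tax: ¥75880 − ¥52580 = ¥23300.

¥23300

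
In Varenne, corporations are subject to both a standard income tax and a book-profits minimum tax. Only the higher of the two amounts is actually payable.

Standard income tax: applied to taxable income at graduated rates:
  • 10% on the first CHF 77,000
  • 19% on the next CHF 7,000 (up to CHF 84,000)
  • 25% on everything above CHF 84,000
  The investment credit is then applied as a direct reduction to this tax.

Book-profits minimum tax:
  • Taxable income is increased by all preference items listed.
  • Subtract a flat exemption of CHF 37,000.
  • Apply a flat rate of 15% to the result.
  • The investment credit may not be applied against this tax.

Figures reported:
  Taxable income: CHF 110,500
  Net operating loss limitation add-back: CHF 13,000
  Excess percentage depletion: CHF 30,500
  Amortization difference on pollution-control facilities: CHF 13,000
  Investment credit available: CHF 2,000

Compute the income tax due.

CHF 19,500

Book-profits minimum tax:
  Adjusted income: CHF 110,500 + CHF 13,000 + CHF 30,500 + CHF 13,000 = CHF 167,000
  Less exemption CHF 37,000 → base CHF 130,000
  CHF 130,000 × 15% = CHF 19,500

Standard income tax:
  CHF 77,000 × 10% = CHF 7,700
  CHF 7,000 × 19% = CHF 1,330
  CHF 26,500 × 25% = CHF 6,625
  → CHF 15,655
  Less investment credit CHF 2,000 → CHF 13,655

CHF 19,500 > CHF 13,655, so the book-profits minimum tax is the binding amount.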